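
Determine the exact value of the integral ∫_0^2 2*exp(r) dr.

An antiderivative is F(r) = 2*exp(r).
Then F(2) - F(0) = (2*exp(2)) - (2) = -2 + 2*exp(2).

-2 + 2*exp(2)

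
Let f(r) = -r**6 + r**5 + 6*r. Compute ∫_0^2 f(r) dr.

By the power rule, an antiderivative is F(r) = -r**7/7 + r**6/6 + 3*r**2.
Then F(2) - F(0) = (92/21) - (0) = 92/21.

92/21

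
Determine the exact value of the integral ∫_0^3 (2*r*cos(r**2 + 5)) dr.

Let u = r**2 + 5, so du = 2*r dr. When r = 0, u = 5; when r = 3, u = 14.
The integral becomes ∫ cos(u) du from 5 to 14, with antiderivative sin(u).
Back in r: F(r) = sin(r**2 + 5).
Then F(3) - F(0) = (sin(14)) - (sin(5)) = -sin(5) + sin(14).

-sin(5) + sin(14)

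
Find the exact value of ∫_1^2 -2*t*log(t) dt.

3/2 - log(16)

Integrate by parts once (u = ln t, dv = -2*t dt).
An antiderivative is F(t) = -t**2*(2*log(t) - 1)/2.
Then F(2) - F(1) = (2 - log(16)) - (1/2) = 3/2 - log(16).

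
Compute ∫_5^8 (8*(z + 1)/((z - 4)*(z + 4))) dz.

-3*log(3) + 16*log(2)

Factor the denominator: z**2 - 16 = (z + 4)(z - 4).
Partial fractions: 8*(z + 1)/((z - 4)*(z + 4)) = 3/(z + 4) + 5/(z - 4).
An antiderivative is F(z) = 5*log(z - 4) + 3*log(z + 4).
Then F(8) - F(5) = (3*log(3) + 16*log(2)) - (6*log(3)) = -3*log(3) + 16*log(2).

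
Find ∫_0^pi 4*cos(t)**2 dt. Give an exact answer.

Use the identity cos^2(t) = (1 + cos(2*t))/2.
An antiderivative is F(t) = 2*t + sin(2*t).
Then F(pi) - F(0) = (2*pi) - (0) = 2*pi.

2*pi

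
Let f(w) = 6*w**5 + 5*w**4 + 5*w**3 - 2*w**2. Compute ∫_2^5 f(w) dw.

By the power rule, an antiderivative is F(w) = w**6 + w**5 + 5*w**4/4 - 2*w**3/3.
Then F(5) - F(2) = (233375/12) - (332/3) = 77349/4.

77349/4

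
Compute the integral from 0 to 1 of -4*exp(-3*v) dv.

-4/3 + 4*exp(-3)/3

An antiderivative is F(v) = 4*exp(-3*v)/3.
Then F(1) - F(0) = (4*exp(-3)/3) - (4/3) = -4/3 + 4*exp(-3)/3.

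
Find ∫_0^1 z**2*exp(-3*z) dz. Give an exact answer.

2/27 - 17*exp(-3)/27

Integrate by parts twice (u = z^2, dv = exp(-3*z) dz).
An antiderivative is F(z) = (-9*z**2 - 6*z - 2)*exp(-3*z)/27.
Then F(1) - F(0) = (-17*exp(-3)/27) - (-2/27) = 2/27 - 17*exp(-3)/27.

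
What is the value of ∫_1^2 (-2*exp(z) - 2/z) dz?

-2*exp(2) - 2*log(2) + 2*exp(1)

An antiderivative is F(z) = -2*exp(z) - 2*log(z).
Then F(2) - F(1) = (-2*exp(2) - 2*log(2)) - (-2*exp(1)) = -2*exp(2) - 2*log(2) + 2*exp(1).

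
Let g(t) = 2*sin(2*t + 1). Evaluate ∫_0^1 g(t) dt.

cos(1) - cos(3)

Let u = 2*t + 1, so du = 2 dt. When t = 0, u = 1; when t = 1, u = 3.
The integral becomes ∫ sin(u) du from 1 to 3, with antiderivative -cos(u).
Back in t: F(t) = -cos(2*t + 1).
Then F(1) - F(0) = (-cos(3)) - (-cos(1)) = cos(1) - cos(3).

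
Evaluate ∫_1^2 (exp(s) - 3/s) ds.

An antiderivative is F(s) = exp(s) - 3*log(s).
Then F(2) - F(1) = (-log(8) + exp(2)) - (exp(1)) = -exp(1) - log(8) + exp(2).

-exp(1) - log(8) + exp(2)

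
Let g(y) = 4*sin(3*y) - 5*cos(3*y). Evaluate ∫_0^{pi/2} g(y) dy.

3

An antiderivative is F(y) = -5*sin(3*y)/3 - 4*cos(3*y)/3.
Then F(pi/2) - F(0) = (5/3) - (-4/3) = 3.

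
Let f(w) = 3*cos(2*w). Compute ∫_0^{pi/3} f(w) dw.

An antiderivative is F(w) = 3*sin(2*w)/2.
Then F(pi/3) - F(0) = (3*sqrt(3)/4) - (0) = 3*sqrt(3)/4.

3*sqrt(3)/4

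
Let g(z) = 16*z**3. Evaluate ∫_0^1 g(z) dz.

4

Let u = 2*z, so du = 2 dz. When z = 0, u = 0; when z = 1, u = 2.
The integral becomes ∫ u**3 du from 0 to 2, with antiderivative u**4/4.
Back in z: F(z) = 4*z**4.
Then F(1) - F(0) = (4) - (0) = 4.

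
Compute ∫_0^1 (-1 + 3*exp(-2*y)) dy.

(-3 + exp(2))*exp(-2)/2

An antiderivative is F(y) = -y - 3*exp(-2*y)/2.
Then F(1) - F(0) = (-1 - 3*exp(-2)/2) - (-3/2) = (-3 + exp(2))*exp(-2)/2.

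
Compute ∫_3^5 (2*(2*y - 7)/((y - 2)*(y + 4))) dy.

Factor the denominator: y**2 + 2*y - 8 = (y + 4)(y - 2).
Partial fractions: 2*(2*y - 7)/((y - 2)*(y + 4)) = 5/(y + 4) - 1/(y - 2).
An antiderivative is F(y) = -log(y - 2) + 5*log(y + 4).
Then F(5) - F(3) = (9*log(3)) - (5*log(7)) = -5*log(7) + 9*log(3).

-5*log(7) + 9*log(3)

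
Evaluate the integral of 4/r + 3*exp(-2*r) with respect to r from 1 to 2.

-3*exp(-4)/2 + 3*exp(-2)/2 + 4*log(2)

An antiderivative is F(r) = 4*log(r) - 3*exp(-2*r)/2.
Then F(2) - F(1) = (-3*exp(-4)/2 + 4*log(2)) - (-3*exp(-2)/2) = -3*exp(-4)/2 + 3*exp(-2)/2 + 4*log(2).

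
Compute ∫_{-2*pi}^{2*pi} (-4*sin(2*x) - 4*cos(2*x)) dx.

0

An antiderivative is F(x) = -2*sin(2*x) + 2*cos(2*x).
Then F(2*pi) - F(-2*pi) = (2) - (2) = 0.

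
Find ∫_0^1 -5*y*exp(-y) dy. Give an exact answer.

Integrate by parts once (u = y, dv = -5*exp(-y) dy).
An antiderivative is F(y) = (5*y + 5)*exp(-y).
Then F(1) - F(0) = (10*exp(-1)) - (5) = -5 + 10*exp(-1).

-5 + 10*exp(-1)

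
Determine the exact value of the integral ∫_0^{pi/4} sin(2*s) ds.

1/2

An antiderivative is F(s) = -cos(2*s)/2.
Then F(pi/4) - F(0) = (0) - (-1/2) = 1/2.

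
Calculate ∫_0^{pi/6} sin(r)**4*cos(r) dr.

Let u = sin(r), so du = cos(r) dr. When r = 0, u = 0; when r = pi/6, u = 1/2.
The integral becomes ∫ u**4 du from 0 to 1/2, with antiderivative u**5/5.
Back in r: F(r) = sin(r)**5/5.
Then F(pi/6) - F(0) = (1/160) - (0) = 1/160.

1/160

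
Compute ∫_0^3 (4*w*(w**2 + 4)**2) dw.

1422

Let u = w**2 + 4, so du = 2*w dw. When w = 0, u = 4; when w = 3, u = 13.
The integral becomes 2·∫ u**2 du from 4 to 13, with antiderivative 2*u**3/3.
Back in w: F(w) = 2*(w**2 + 4)**3/3.
Then F(3) - F(0) = (4394/3) - (128/3) = 1422.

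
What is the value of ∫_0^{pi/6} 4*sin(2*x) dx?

An antiderivative is F(x) = -2*cos(2*x).
Then F(pi/6) - F(0) = (-1) - (-2) = 1.

1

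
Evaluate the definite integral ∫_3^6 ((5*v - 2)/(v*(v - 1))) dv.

Factor the denominator: v**2 - v = v(v - 1).
Partial fractions: (5*v - 2)/(v*(v - 1)) = 2/v + 3/(v - 1).
An antiderivative is F(v) = 2*log(v) + 3*log(v - 1).
Then F(6) - F(3) = (2*log(2) + 2*log(3) + 3*log(5)) - (log(72)) = -log(2) + 3*log(5).

-log(2) + 3*log(5)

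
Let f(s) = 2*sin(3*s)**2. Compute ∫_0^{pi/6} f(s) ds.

Use the identity sin^2(3*s) = (1 - cos(6*s))/2.
An antiderivative is F(s) = s - sin(6*s)/6.
Then F(pi/6) - F(0) = (pi/6) - (0) = pi/6.

pi/6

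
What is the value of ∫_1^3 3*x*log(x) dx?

Integrate by parts once (u = ln x, dv = 3*x dx).
An antiderivative is F(x) = 3*x**2*(2*log(x) - 1)/4.
Then F(3) - F(1) = (-27/4 + 27*log(3)/2) - (-3/4) = -6 + 27*log(3)/2.

-6 + 27*log(3)/2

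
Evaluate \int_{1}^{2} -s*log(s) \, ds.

Integrate by parts once (u = ln s, dv = -s ds).
An antiderivative is F(s) = -s**2*(2*log(s) - 1)/4.
Then F(2) - F(1) = (1 - log(4)) - (1/4) = 3/4 - log(4).

3/4 - log(4)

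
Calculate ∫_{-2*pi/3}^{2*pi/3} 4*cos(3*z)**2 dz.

Use the identity cos^2(3*z) = (1 + cos(6*z))/2.
An antiderivative is F(z) = 2*z + sin(6*z)/3.
Then F(2*pi/3) - F(-2*pi/3) = (4*pi/3) - (-4*pi/3) = 8*pi/3.

8*pi/3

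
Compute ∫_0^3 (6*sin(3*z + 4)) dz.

-2*cos(13) + 2*cos(4)

Let u = 3*z + 4, so du = 3 dz. When z = 0, u = 4; when z = 3, u = 13.
The integral becomes 2·∫ sin(u) du from 4 to 13, with antiderivative -2*cos(u).
Back in z: F(z) = -2*cos(3*z + 4).
Then F(3) - F(0) = (-2*cos(13)) - (-2*cos(4)) = -2*cos(13) + 2*cos(4).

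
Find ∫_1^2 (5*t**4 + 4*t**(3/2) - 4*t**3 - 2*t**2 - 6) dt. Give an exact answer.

56/15 + 32*sqrt(2)/5

By the power rule, an antiderivative is F(t) = 8*t**(5/2)/5 + t**5 - t**4 - 2*t**3/3 - 6*t.
Then F(2) - F(1) = (-4/3 + 32*sqrt(2)/5) - (-76/15) = 56/15 + 32*sqrt(2)/5.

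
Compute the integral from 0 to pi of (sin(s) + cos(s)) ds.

2

An antiderivative is F(s) = sin(s) - cos(s).
Then F(pi) - F(0) = (1) - (-1) = 2.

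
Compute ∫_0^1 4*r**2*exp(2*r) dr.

Integrate by parts twice (u = r^2, dv = 4*exp(2*r) dr).
An antiderivative is F(r) = (2*r**2 - 2*r + 1)*exp(2*r).
Then F(1) - F(0) = (exp(2)) - (1) = -1 + exp(2).

-1 + exp(2)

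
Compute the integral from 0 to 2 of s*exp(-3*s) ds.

Integrate by parts once (u = s, dv = exp(-3*s) ds).
An antiderivative is F(s) = (-3*s - 1)*exp(-3*s)/9.
Then F(2) - F(0) = (-7*exp(-6)/9) - (-1/9) = (-7 + exp(6))*exp(-6)/9.

(-7 + exp(6))*exp(-6)/9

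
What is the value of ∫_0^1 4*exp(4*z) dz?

Let u = 4*z, so du = 4 dz. When z = 0, u = 0; when z = 1, u = 4.
The integral becomes ∫ exp(u) du from 0 to 4, with antiderivative exp(u).
Back in z: F(z) = exp(4*z).
Then F(1) - F(0) = (exp(4)) - (1) = -1 + exp(4).

-1 + exp(4)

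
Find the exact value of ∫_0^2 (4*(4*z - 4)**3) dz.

0

Let u = 4*z - 4, so du = 4 dz. When z = 0, u = -4; when z = 2, u = 4.
The integral becomes ∫ u**3 du from -4 to 4, with antiderivative u**4/4.
Back in z: F(z) = (4*z - 4)**4/4.
Then F(2) - F(0) = (64) - (64) = 0.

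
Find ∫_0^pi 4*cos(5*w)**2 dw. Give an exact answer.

Use the identity cos^2(5*w) = (1 + cos(10*w))/2.
An antiderivative is F(w) = 2*w + sin(10*w)/5.
Then F(pi) - F(0) = (2*pi) - (0) = 2*pi.

2*pi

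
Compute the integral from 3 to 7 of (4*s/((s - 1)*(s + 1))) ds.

log(36)

Factor the denominator: s**2 - 1 = (s + 1)(s - 1).
Partial fractions: 4*s/((s - 1)*(s + 1)) = 2/(s + 1) + 2/(s - 1).
An antiderivative is F(s) = 2*log(s - 1) + 2*log(s + 1).
Then F(7) - F(3) = (2*log(3) + 8*log(2)) - (log(64)) = log(36).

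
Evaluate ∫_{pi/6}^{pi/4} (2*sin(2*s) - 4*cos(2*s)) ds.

An antiderivative is F(s) = -2*sin(2*s) - cos(2*s).
Then F(pi/4) - F(pi/6) = (-2) - (-sqrt(3) - 1/2) = -3/2 + sqrt(3).

-3/2 + sqrt(3)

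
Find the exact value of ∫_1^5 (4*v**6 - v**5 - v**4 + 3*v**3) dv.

1465852/35

By the power rule, an antiderivative is F(v) = 4*v**7/7 - v**6/6 - v**5/5 + 3*v**4/4.
Then F(5) - F(1) = (3518125/84) - (401/420) = 1465852/35.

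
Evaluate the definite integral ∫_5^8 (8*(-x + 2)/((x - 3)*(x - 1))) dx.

Factor the denominator: x**2 - 4*x + 3 = (x - 1)(x - 3).
Partial fractions: 8*(-x + 2)/((x - 3)*(x - 1)) = -4/(x - 1) - 4/(x - 3).
An antiderivative is F(x) = -4*log(x - 3) - 4*log(x - 1).
Then F(8) - F(5) = (-4*log(7) - 4*log(5)) - (-12*log(2)) = -4*log(7) - 4*log(5) + 12*log(2).

-4*log(7) - 4*log(5) + 12*log(2)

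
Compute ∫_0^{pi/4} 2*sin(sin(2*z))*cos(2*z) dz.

Let u = sin(2*z), so du = 2*cos(2*z) dz. When z = 0, u = 0; when z = pi/4, u = 1.
The integral becomes ∫ sin(u) du from 0 to 1, with antiderivative -cos(u).
Back in z: F(z) = -cos(sin(2*z)).
Then F(pi/4) - F(0) = (-cos(1)) - (-1) = 1 - cos(1).

1 - cos(1)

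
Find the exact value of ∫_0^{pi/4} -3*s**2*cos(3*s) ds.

Integrate by parts twice (u = s^2, dv = -3*cos(3*s) ds).
An antiderivative is F(s) = -s**2*sin(3*s) - 2*s*cos(3*s)/3 + 2*sin(3*s)/9.
Then F(pi/4) - F(0) = (sqrt(2)*(-9*pi**2 + 32 + 24*pi)/288) - (0) = sqrt(2)*(-9*pi**2 + 32 + 24*pi)/288.

sqrt(2)*(-9*pi**2 + 32 + 24*pi)/288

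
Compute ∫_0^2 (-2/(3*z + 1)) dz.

An antiderivative is F(z) = -2*log(3*z + 1)/3.
Then F(2) - F(0) = (-2*log(7)/3) - (0) = -2*log(7)/3.

-2*log(7)/3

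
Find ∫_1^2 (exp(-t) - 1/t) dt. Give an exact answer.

An antiderivative is F(t) = -log(t) - exp(-t).
Then F(2) - F(1) = (-log(2) - exp(-2)) - (-exp(-1)) = -log(2) - exp(-2) + exp(-1).

-log(2) - exp(-2) + exp(-1)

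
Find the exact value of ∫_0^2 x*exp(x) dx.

Integrate by parts once (u = x, dv = exp(x) dx).
An antiderivative is F(x) = (x - 1)*exp(x).
Then F(2) - F(0) = (exp(2)) - (-1) = 1 + exp(2).

1 + exp(2)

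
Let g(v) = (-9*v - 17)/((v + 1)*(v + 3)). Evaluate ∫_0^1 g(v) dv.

-14*log(2) + 5*log(3)

Factor the denominator: v**2 + 4*v + 3 = (v + 3)(v + 1).
Partial fractions: (-9*v - 17)/((v + 1)*(v + 3)) = -5/(v + 3) - 4/(v + 1).
An antiderivative is F(v) = -4*log(v + 1) - 5*log(v + 3).
Then F(1) - F(0) = (-14*log(2)) - (-5*log(3)) = -14*log(2) + 5*log(3).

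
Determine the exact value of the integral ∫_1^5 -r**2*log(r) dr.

Integrate by parts once (u = ln r, dv = -r**2 dr).
An antiderivative is F(r) = -r**3*(3*log(r) - 1)/9.
Then F(5) - F(1) = (125/9 - 125*log(5)/3) - (1/9) = 124/9 - 125*log(5)/3.

124/9 - 125*log(5)/3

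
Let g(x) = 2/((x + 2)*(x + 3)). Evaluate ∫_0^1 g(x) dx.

log(81/64)

Factor the denominator: x**2 + 5*x + 6 = (x + 3)(x + 2).
Partial fractions: 2/((x + 2)*(x + 3)) = -2/(x + 3) + 2/(x + 2).
An antiderivative is F(x) = 2*log(x + 2) - 2*log(x + 3).
Then F(1) - F(0) = (log(9/16)) - (log(4/9)) = log(81/64).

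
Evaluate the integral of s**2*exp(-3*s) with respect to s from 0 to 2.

Integrate by parts twice (u = s^2, dv = exp(-3*s) ds).
An antiderivative is F(s) = (-9*s**2 - 6*s - 2)*exp(-3*s)/27.
Then F(2) - F(0) = (-50*exp(-6)/27) - (-2/27) = 2/27 - 50*exp(-6)/27.

2/27 - 50*exp(-6)/27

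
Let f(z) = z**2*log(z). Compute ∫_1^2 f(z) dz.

-7/9 + 8*log(2)/3

Integrate by parts once (u = ln z, dv = z**2 dz).
An antiderivative is F(z) = z**3*(3*log(z) - 1)/9.
Then F(2) - F(1) = (-8/9 + 8*log(2)/3) - (-1/9) = -7/9 + 8*log(2)/3.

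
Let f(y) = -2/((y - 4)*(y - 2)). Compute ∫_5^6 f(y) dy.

log(2/3)

Factor the denominator: y**2 - 6*y + 8 = (y - 2)(y - 4).
Partial fractions: -2/((y - 4)*(y - 2)) = 1/(y - 2) - 1/(y - 4).
An antiderivative is F(y) = -log(y - 4) + log(y - 2).
Then F(6) - F(5) = (log(2)) - (log(3)) = log(2/3).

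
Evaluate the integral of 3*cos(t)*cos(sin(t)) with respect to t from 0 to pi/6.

3*sin(1/2)

Let u = sin(t), so du = cos(t) dt. When t = 0, u = 0; when t = pi/6, u = 1/2.
The integral becomes 3·∫ cos(u) du from 0 to 1/2, with antiderivative 3*sin(u).
Back in t: F(t) = 3*sin(sin(t)).
Then F(pi/6) - F(0) = (3*sin(1/2)) - (0) = 3*sin(1/2).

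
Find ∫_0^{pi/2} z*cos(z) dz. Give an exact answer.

Integrate by parts once (u = z, dv = cos(z) dz).
An antiderivative is F(z) = z*sin(z) + cos(z).
Then F(pi/2) - F(0) = (pi/2) - (1) = -1 + pi/2.

-1 + pi/2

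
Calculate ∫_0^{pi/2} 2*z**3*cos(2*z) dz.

Integrate by parts 3 times (u = z^3, dv = 2*cos(2*z) dz).
An antiderivative is F(z) = z**3*sin(2*z) + 3*z**2*cos(2*z)/2 - 3*z*sin(2*z)/2 - 3*cos(2*z)/4.
Then F(pi/2) - F(0) = (3/4 - 3*pi**2/8) - (-3/4) = 3/2 - 3*pi**2/8.

3/2 - 3*pi**2/8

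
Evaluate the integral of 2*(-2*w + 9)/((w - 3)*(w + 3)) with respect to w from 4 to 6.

-9*log(3) + 5*log(7)

Factor the denominator: w**2 - 9 = (w + 3)(w - 3).
Partial fractions: 2*(-2*w + 9)/((w - 3)*(w + 3)) = -5/(w + 3) + 1/(w - 3).
An antiderivative is F(w) = log(w - 3) - 5*log(w + 3).
Then F(6) - F(4) = (-9*log(3)) - (-5*log(7)) = -9*log(3) + 5*log(7).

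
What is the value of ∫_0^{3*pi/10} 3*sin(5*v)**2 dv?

Use the identity sin^2(5*v) = (1 - cos(10*v))/2.
An antiderivative is F(v) = 3*v/2 - 3*sin(10*v)/20.
Then F(3*pi/10) - F(0) = (9*pi/20) - (0) = 9*pi/20.

9*pi/20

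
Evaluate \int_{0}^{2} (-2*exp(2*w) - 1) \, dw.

An antiderivative is F(w) = -exp(2*w) - w.
Then F(2) - F(0) = (-exp(4) - 2) - (-1) = -exp(4) - 1.

-exp(4) - 1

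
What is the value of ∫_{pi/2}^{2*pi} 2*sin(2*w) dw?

An antiderivative is F(w) = -cos(2*w).
Then F(2*pi) - F(pi/2) = (-1) - (1) = -2.

-2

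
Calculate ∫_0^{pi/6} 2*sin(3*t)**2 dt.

pi/6

Use the identity sin^2(3*t) = (1 - cos(6*t))/2.
An antiderivative is F(t) = t - sin(6*t)/6.
Then F(pi/6) - F(0) = (pi/6) - (0) = pi/6.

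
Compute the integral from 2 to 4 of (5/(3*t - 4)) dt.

An antiderivative is F(t) = 5*log(3*t - 4)/3.
Then F(4) - F(2) = (log(32)) - (5*log(2)/3) = 10*log(2)/3.

10*log(2)/3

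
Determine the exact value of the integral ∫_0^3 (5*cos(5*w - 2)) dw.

sin(13) + sin(2)

Let u = 5*w - 2, so du = 5 dw. When w = 0, u = -2; when w = 3, u = 13.
The integral becomes ∫ cos(u) du from -2 to 13, with antiderivative sin(u).
Back in w: F(w) = sin(5*w - 2).
Then F(3) - F(0) = (sin(13)) - (-sin(2)) = sin(13) + sin(2).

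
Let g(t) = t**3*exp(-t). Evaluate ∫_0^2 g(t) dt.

6 - 38*exp(-2)

Integrate by parts 3 times (u = t^3, dv = exp(-t) dt).
An antiderivative is F(t) = (-t**3 - 3*t**2 - 6*t - 6)*exp(-t).
Then F(2) - F(0) = (-38*exp(-2)) - (-6) = 6 - 38*exp(-2).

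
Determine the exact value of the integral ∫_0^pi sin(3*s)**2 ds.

pi/2

Use the identity sin^2(3*s) = (1 - cos(6*s))/2.
An antiderivative is F(s) = s/2 - sin(6*s)/12.
Then F(pi) - F(0) = (pi/2) - (0) = pi/2.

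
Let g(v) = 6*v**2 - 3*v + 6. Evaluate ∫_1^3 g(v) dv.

By the power rule, an antiderivative is F(v) = 2*v**3 - 3*v**2/2 + 6*v.
Then F(3) - F(1) = (117/2) - (13/2) = 52.

52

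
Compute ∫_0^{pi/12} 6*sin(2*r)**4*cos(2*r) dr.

3/160

Let u = sin(2*r), so du = 2*cos(2*r) dr. When r = 0, u = 0; when r = pi/12, u = 1/2.
The integral becomes 3·∫ u**4 du from 0 to 1/2, with antiderivative 3*u**5/5.
Back in r: F(r) = 3*sin(2*r)**5/5.
Then F(pi/12) - F(0) = (3/160) - (0) = 3/160.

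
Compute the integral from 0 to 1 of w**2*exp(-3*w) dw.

Integrate by parts twice (u = w^2, dv = exp(-3*w) dw).
An antiderivative is F(w) = (-9*w**2 - 6*w - 2)*exp(-3*w)/27.
Then F(1) - F(0) = (-17*exp(-3)/27) - (-2/27) = 2/27 - 17*exp(-3)/27.

2/27 - 17*exp(-3)/27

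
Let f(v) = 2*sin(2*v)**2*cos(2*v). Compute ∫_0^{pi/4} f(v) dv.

1/3

Let u = sin(2*v), so du = 2*cos(2*v) dv. When v = 0, u = 0; when v = pi/4, u = 1.
The integral becomes ∫ u**2 du from 0 to 1, with antiderivative u**3/3.
Back in v: F(v) = sin(2*v)**3/3.
Then F(pi/4) - F(0) = (1/3) - (0) = 1/3.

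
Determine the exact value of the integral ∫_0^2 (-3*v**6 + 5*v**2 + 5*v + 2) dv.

-578/21

By the power rule, an antiderivative is F(v) = -3*v**7/7 + 5*v**3/3 + 5*v**2/2 + 2*v.
Then F(2) - F(0) = (-578/21) - (0) = -578/21.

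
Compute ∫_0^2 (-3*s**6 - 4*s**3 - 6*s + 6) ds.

-496/7

By the power rule, an antiderivative is F(s) = -3*s**7/7 - s**4 - 3*s**2 + 6*s.
Then F(2) - F(0) = (-496/7) - (0) = -496/7.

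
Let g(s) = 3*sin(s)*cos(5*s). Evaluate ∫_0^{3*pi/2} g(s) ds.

Use the identity sin(s)cos(5*s) = [sin(6*s) + sin(-4*s)]/2.
An antiderivative is F(s) = 3*cos(4*s)/8 - cos(6*s)/4.
Then F(3*pi/2) - F(0) = (5/8) - (1/8) = 1/2.

1/2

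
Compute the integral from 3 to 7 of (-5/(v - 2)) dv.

-5*log(5)

An antiderivative is F(v) = -5*log(v - 2).
Then F(7) - F(3) = (-5*log(5)) - (0) = -5*log(5).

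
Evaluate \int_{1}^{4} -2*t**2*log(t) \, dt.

14 - 256*log(2)/3

Integrate by parts once (u = ln t, dv = -2*t**2 dt).
An antiderivative is F(t) = -2*t**3*(3*log(t) - 1)/9.
Then F(4) - F(1) = (128/9 - 256*log(2)/3) - (2/9) = 14 - 256*log(2)/3.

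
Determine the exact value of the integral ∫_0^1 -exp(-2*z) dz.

(1 - exp(2))*exp(-2)/2

An antiderivative is F(z) = exp(-2*z)/2.
Then F(1) - F(0) = (exp(-2)/2) - (1/2) = (1 - exp(2))*exp(-2)/2.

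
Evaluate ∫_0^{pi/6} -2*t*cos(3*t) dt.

2/9 - pi/9

Integrate by parts once (u = t, dv = -2*cos(3*t) dt).
An antiderivative is F(t) = -2*t*sin(3*t)/3 - 2*cos(3*t)/9.
Then F(pi/6) - F(0) = (-pi/9) - (-2/9) = 2/9 - pi/9.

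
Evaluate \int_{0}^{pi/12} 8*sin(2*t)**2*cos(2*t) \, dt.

1/6

Let u = sin(2*t), so du = 2*cos(2*t) dt. When t = 0, u = 0; when t = pi/12, u = 1/2.
The integral becomes 4·∫ u**2 du from 0 to 1/2, with antiderivative 4*u**3/3.
Back in t: F(t) = 4*sin(2*t)**3/3.
Then F(pi/12) - F(0) = (1/6) - (0) = 1/6.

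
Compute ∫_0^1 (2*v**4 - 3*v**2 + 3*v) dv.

9/10

By the power rule, an antiderivative is F(v) = 2*v**5/5 - v**3 + 3*v**2/2.
Then F(1) - F(0) = (9/10) - (0) = 9/10.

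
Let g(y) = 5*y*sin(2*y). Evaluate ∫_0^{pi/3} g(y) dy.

5*sqrt(3)/8 + 5*pi/12

Integrate by parts once (u = y, dv = 5*sin(2*y) dy).
An antiderivative is F(y) = -5*y*cos(2*y)/2 + 5*sin(2*y)/4.
Then F(pi/3) - F(0) = (5*sqrt(3)/8 + 5*pi/12) - (0) = 5*sqrt(3)/8 + 5*pi/12.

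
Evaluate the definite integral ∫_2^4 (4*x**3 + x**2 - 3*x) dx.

722/3

By the power rule, an antiderivative is F(x) = x**4 + x**3/3 - 3*x**2/2.
Then F(4) - F(2) = (760/3) - (38/3) = 722/3.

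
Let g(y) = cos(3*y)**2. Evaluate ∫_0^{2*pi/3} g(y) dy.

pi/3

Use the identity cos^2(3*y) = (1 + cos(6*y))/2.
An antiderivative is F(y) = y/2 + sin(6*y)/12.
Then F(2*pi/3) - F(0) = (pi/3) - (0) = pi/3.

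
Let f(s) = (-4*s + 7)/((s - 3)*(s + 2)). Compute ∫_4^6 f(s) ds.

log(9/64)

Factor the denominator: s**2 - s - 6 = (s + 2)(s - 3).
Partial fractions: (-4*s + 7)/((s - 3)*(s + 2)) = -3/(s + 2) - 1/(s - 3).
An antiderivative is F(s) = -log(s - 3) - 3*log(s + 2).
Then F(6) - F(4) = (-9*log(2) - log(3)) - (-3*log(3) - 3*log(2)) = log(9/64).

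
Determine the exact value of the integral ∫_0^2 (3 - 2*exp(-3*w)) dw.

2*exp(-6)/3 + 16/3

An antiderivative is F(w) = 3*w + 2*exp(-3*w)/3.
Then F(2) - F(0) = (2*exp(-6)/3 + 6) - (2/3) = 2*exp(-6)/3 + 16/3.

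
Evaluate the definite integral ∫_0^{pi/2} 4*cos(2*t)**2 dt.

pi

Use the identity cos^2(2*t) = (1 + cos(4*t))/2.
An antiderivative is F(t) = 2*t + sin(4*t)/2.
Then F(pi/2) - F(0) = (pi) - (0) = pi.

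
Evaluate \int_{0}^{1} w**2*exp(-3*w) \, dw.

Integrate by parts twice (u = w^2, dv = exp(-3*w) dw).
An antiderivative is F(w) = (-9*w**2 - 6*w - 2)*exp(-3*w)/27.
Then F(1) - F(0) = (-17*exp(-3)/27) - (-2/27) = 2/27 - 17*exp(-3)/27.

2/27 - 17*exp(-3)/27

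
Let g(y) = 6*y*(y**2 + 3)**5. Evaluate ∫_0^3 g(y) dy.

2985255/2

Let u = y**2 + 3, so du = 2*y dy. When y = 0, u = 3; when y = 3, u = 12.
The integral becomes 3·∫ u**5 du from 3 to 12, with antiderivative u**6/2.
Back in y: F(y) = (y**2 + 3)**6/2.
Then F(3) - F(0) = (1492992) - (729/2) = 2985255/2.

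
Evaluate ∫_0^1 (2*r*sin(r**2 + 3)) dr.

Let u = r**2 + 3, so du = 2*r dr. When r = 0, u = 3; when r = 1, u = 4.
The integral becomes ∫ sin(u) du from 3 to 4, with antiderivative -cos(u).
Back in r: F(r) = -cos(r**2 + 3).
Then F(1) - F(0) = (-cos(4)) - (-cos(3)) = cos(3) - cos(4).

cos(3) - cos(4)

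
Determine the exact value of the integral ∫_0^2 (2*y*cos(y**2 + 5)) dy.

Let u = y**2 + 5, so du = 2*y dy. When y = 0, u = 5; when y = 2, u = 9.
The integral becomes ∫ cos(u) du from 5 to 9, with antiderivative sin(u).
Back in y: F(y) = sin(y**2 + 5).
Then F(2) - F(0) = (sin(9)) - (sin(5)) = sin(9) - sin(5).

sin(9) - sin(5)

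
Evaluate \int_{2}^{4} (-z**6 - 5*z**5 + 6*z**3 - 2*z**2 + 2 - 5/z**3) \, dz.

By the power rule, an antiderivative is F(z) = -z**7/7 - 5*z**6/6 + 3*z**4/2 - 2*z**3/3 + 2*z + 5/(2*z**2).
Then F(4) - F(2) = (-1210589/224) - (-8119/168) = -3599291/672.

-3599291/672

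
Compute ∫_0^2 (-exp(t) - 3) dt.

-exp(2) - 5

An antiderivative is F(t) = -3*t - exp(t).
Then F(2) - F(0) = (-exp(2) - 6) - (-1) = -exp(2) - 5.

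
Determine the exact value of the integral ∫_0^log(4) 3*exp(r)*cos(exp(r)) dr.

-3*sin(1) + 3*sin(4)

Let u = exp(r), so du = exp(r) dr. When r = 0, u = 1; when r = log(4), u = 4.
The integral becomes 3·∫ cos(u) du from 1 to 4, with antiderivative 3*sin(u).
Back in r: F(r) = 3*sin(exp(r)).
Then F(log(4)) - F(0) = (3*sin(4)) - (3*sin(1)) = -3*sin(1) + 3*sin(4).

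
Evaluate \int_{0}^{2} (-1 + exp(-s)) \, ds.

An antiderivative is F(s) = -s - exp(-s).
Then F(2) - F(0) = (-2 - exp(-2)) - (-1) = -1 - exp(-2).

-1 - exp(-2)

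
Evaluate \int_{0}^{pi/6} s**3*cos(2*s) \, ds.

-sqrt(3)*pi/16 + sqrt(3)*pi**3/864 + pi**2/96 + 3/16

Integrate by parts 3 times (u = s^3, dv = cos(2*s) ds).
An antiderivative is F(s) = s**3*sin(2*s)/2 + 3*s**2*cos(2*s)/4 - 3*s*sin(2*s)/4 - 3*cos(2*s)/8.
Then F(pi/6) - F(0) = (-sqrt(3)*pi/16 - 3/16 + sqrt(3)*pi**3/864 + pi**2/96) - (-3/8) = -sqrt(3)*pi/16 + sqrt(3)*pi**3/864 + pi**2/96 + 3/16.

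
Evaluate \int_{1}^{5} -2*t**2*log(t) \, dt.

Integrate by parts once (u = ln t, dv = -2*t**2 dt).
An antiderivative is F(t) = -2*t**3*(3*log(t) - 1)/9.
Then F(5) - F(1) = (250/9 - 250*log(5)/3) - (2/9) = 248/9 - 250*log(5)/3.

248/9 - 250*log(5)/3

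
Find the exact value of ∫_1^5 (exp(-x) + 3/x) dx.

An antiderivative is F(x) = 3*log(x) - exp(-x).
Then F(5) - F(1) = (-exp(-5) + 3*log(5)) - (-exp(-1)) = -exp(-5) + exp(-1) + 3*log(5).

-exp(-5) + exp(-1) + 3*log(5)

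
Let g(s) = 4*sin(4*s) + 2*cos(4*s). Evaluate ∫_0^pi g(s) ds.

0

An antiderivative is F(s) = sin(4*s)/2 - cos(4*s).
Then F(pi) - F(0) = (-1) - (-1) = 0.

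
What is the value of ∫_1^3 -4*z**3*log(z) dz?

Integrate by parts once (u = ln z, dv = -4*z**3 dz).
An antiderivative is F(z) = -z**4*(4*log(z) - 1)/4.
Then F(3) - F(1) = (81/4 - 81*log(3)) - (1/4) = 20 - 81*log(3).

20 - 81*log(3)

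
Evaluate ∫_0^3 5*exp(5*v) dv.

-1 + exp(15)

Let u = 5*v, so du = 5 dv. When v = 0, u = 0; when v = 3, u = 15.
The integral becomes ∫ exp(u) du from 0 to 15, with antiderivative exp(u).
Back in v: F(v) = exp(5*v).
Then F(3) - F(0) = (exp(15)) - (1) = -1 + exp(15).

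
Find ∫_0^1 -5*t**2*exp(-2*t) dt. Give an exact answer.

Integrate by parts twice (u = t^2, dv = -5*exp(-2*t) dt).
An antiderivative is F(t) = (10*t**2 + 10*t + 5)*exp(-2*t)/4.
Then F(1) - F(0) = (25*exp(-2)/4) - (5/4) = -5/4 + 25*exp(-2)/4.

-5/4 + 25*exp(-2)/4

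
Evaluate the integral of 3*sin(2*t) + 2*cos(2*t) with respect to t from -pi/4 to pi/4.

An antiderivative is F(t) = sin(2*t) - 3*cos(2*t)/2.
Then F(pi/4) - F(-pi/4) = (1) - (-1) = 2.

2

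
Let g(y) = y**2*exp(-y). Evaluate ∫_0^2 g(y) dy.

2 - 10*exp(-2)

Integrate by parts twice (u = y^2, dv = exp(-y) dy).
An antiderivative is F(y) = (-y**2 - 2*y - 2)*exp(-y).
Then F(2) - F(0) = (-10*exp(-2)) - (-2) = 2 - 10*exp(-2).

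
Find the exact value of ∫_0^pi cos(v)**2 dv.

Use the identity cos^2(v) = (1 + cos(2*v))/2.
An antiderivative is F(v) = v/2 + sin(2*v)/4.
Then F(pi) - F(0) = (pi/2) - (0) = pi/2.

pi/2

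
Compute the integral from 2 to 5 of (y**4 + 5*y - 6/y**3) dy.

By the power rule, an antiderivative is F(y) = y**5/5 + 5*y**2/2 + 3/y**2.
Then F(5) - F(2) = (34381/50) - (343/20) = 67047/100.

67047/100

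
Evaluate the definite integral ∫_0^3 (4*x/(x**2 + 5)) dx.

Let u = x**2 + 5, so du = 2*x dx. When x = 0, u = 5; when x = 3, u = 14.
The integral becomes 2·∫ 1/u du from 5 to 14, with antiderivative 2*log(u).
Back in x: F(x) = 2*log(x**2 + 5).
Then F(3) - F(0) = (2*log(2) + 2*log(7)) - (log(25)) = -2*log(5) + 2*log(2) + 2*log(7).

-2*log(5) + 2*log(2) + 2*log(7)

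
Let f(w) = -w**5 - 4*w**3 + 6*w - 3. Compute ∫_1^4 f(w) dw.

By the power rule, an antiderivative is F(w) = -w**6/6 - w**4 + 3*w**2 - 3*w.
Then F(4) - F(1) = (-2708/3) - (-7/6) = -1803/2.

-1803/2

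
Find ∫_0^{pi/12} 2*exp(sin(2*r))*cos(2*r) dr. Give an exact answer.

-1 + exp(1/2)

Let u = sin(2*r), so du = 2*cos(2*r) dr. When r = 0, u = 0; when r = pi/12, u = 1/2.
The integral becomes ∫ exp(u) du from 0 to 1/2, with antiderivative exp(u).
Back in r: F(r) = exp(sin(2*r)).
Then F(pi/12) - F(0) = (exp(1/2)) - (1) = -1 + exp(1/2).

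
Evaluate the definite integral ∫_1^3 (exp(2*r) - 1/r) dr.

An antiderivative is F(r) = exp(2*r)/2 - log(r).
Then F(3) - F(1) = (-log(3) + exp(6)/2) - (exp(2)/2) = -exp(2)/2 - log(3) + exp(6)/2.

-exp(2)/2 - log(3) + exp(6)/2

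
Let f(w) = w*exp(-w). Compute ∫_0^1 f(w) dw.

1 - 2*exp(-1)

Integrate by parts once (u = w, dv = exp(-w) dw).
An antiderivative is F(w) = (-w - 1)*exp(-w).
Then F(1) - F(0) = (-2*exp(-1)) - (-1) = 1 - 2*exp(-1).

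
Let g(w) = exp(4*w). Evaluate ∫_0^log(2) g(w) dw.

15/4

Let u = exp(w), so du = exp(w) dw. When w = 0, u = 1; when w = log(2), u = 2.
The integral becomes ∫ u**3 du from 1 to 2, with antiderivative u**4/4.
Back in w: F(w) = exp(4*w)/4.
Then F(log(2)) - F(0) = (4) - (1/4) = 15/4.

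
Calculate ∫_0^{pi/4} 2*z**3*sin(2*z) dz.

-3/4 + 3*pi**2/32

Integrate by parts 3 times (u = z^3, dv = 2*sin(2*z) dz).
An antiderivative is F(z) = -z**3*cos(2*z) + 3*z**2*sin(2*z)/2 + 3*z*cos(2*z)/2 - 3*sin(2*z)/4.
Then F(pi/4) - F(0) = (-3/4 + 3*pi**2/32) - (0) = -3/4 + 3*pi**2/32.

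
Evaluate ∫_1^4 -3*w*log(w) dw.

45/4 - 48*log(2)

Integrate by parts once (u = ln w, dv = -3*w dw).
An antiderivative is F(w) = -3*w**2*(2*log(w) - 1)/4.
Then F(4) - F(1) = (12 - 48*log(2)) - (3/4) = 45/4 - 48*log(2).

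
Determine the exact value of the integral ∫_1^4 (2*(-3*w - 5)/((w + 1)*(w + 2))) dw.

Factor the denominator: w**2 + 3*w + 2 = (w + 2)(w + 1).
Partial fractions: 2*(-3*w - 5)/((w + 1)*(w + 2)) = -2/(w + 2) - 4/(w + 1).
An antiderivative is F(w) = -4*log(w + 1) - 2*log(w + 2).
Then F(4) - F(1) = (-4*log(5) - 2*log(3) - 2*log(2)) - (-4*log(2) - 2*log(3)) = -4*log(5) + 2*log(2).

-4*log(5) + 2*log(2)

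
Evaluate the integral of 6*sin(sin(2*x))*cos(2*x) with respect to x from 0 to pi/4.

Let u = sin(2*x), so du = 2*cos(2*x) dx. When x = 0, u = 0; when x = pi/4, u = 1.
The integral becomes 3·∫ sin(u) du from 0 to 1, with antiderivative -3*cos(u).
Back in x: F(x) = -3*cos(sin(2*x)).
Then F(pi/4) - F(0) = (-3*cos(1)) - (-3) = 3 - 3*cos(1).

3 - 3*cos(1)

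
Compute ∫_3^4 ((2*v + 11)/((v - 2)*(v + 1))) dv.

Factor the denominator: v**2 - v - 2 = (v + 1)(v - 2).
Partial fractions: (2*v + 11)/((v - 2)*(v + 1)) = -3/(v + 1) + 5/(v - 2).
An antiderivative is F(v) = 5*log(v - 2) - 3*log(v + 1).
Then F(4) - F(3) = (-3*log(5) + 5*log(2)) - (-log(64)) = -3*log(5) + 11*log(2).

-3*log(5) + 11*log(2)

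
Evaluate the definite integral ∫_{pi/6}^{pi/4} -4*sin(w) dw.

-2*sqrt(3) + 2*sqrt(2)

An antiderivative is F(w) = 4*cos(w).
Then F(pi/4) - F(pi/6) = (2*sqrt(2)) - (2*sqrt(3)) = -2*sqrt(3) + 2*sqrt(2).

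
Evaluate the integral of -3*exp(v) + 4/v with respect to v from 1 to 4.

An antiderivative is F(v) = -3*exp(v) + 4*log(v).
Then F(4) - F(1) = (-3*exp(4) + 8*log(2)) - (-3*exp(1)) = -3*exp(4) + 8*log(2) + 3*exp(1).

-3*exp(4) + 8*log(2) + 3*exp(1)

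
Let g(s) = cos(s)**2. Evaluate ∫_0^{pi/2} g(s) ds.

Use the identity cos^2(s) = (1 + cos(2*s))/2.
An antiderivative is F(s) = s/2 + sin(2*s)/4.
Then F(pi/2) - F(0) = (pi/4) - (0) = pi/4.

pi/4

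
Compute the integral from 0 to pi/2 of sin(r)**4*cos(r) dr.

1/5

Let u = sin(r), so du = cos(r) dr. When r = 0, u = 0; when r = pi/2, u = 1.
The integral becomes ∫ u**4 du from 0 to 1, with antiderivative u**5/5.
Back in r: F(r) = sin(r)**5/5.
Then F(pi/2) - F(0) = (1/5) - (0) = 1/5.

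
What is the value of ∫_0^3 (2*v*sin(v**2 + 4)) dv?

Let u = v**2 + 4, so du = 2*v dv. When v = 0, u = 4; when v = 3, u = 13.
The integral becomes ∫ sin(u) du from 4 to 13, with antiderivative -cos(u).
Back in v: F(v) = -cos(v**2 + 4).
Then F(3) - F(0) = (-cos(13)) - (-cos(4)) = -cos(13) + cos(4).

-cos(13) + cos(4)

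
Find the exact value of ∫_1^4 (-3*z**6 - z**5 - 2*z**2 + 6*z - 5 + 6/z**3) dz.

-863853/112

By the power rule, an antiderivative is F(z) = -3*z**7/7 - z**6/6 - 2*z**3/3 + 3*z**2 - 5*z - 3/z**2.
Then F(4) - F(1) = (-2593663/336) - (-263/42) = -863853/112.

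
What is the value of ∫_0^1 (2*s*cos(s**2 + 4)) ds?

Let u = s**2 + 4, so du = 2*s ds. When s = 0, u = 4; when s = 1, u = 5.
The integral becomes ∫ cos(u) du from 4 to 5, with antiderivative sin(u).
Back in s: F(s) = sin(s**2 + 4).
Then F(1) - F(0) = (sin(5)) - (sin(4)) = sin(5) - sin(4).

sin(5) - sin(4)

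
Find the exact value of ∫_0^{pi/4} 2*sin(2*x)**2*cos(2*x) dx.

Let u = sin(2*x), so du = 2*cos(2*x) dx. When x = 0, u = 0; when x = pi/4, u = 1.
The integral becomes ∫ u**2 du from 0 to 1, with antiderivative u**3/3.
Back in x: F(x) = sin(2*x)**3/3.
Then F(pi/4) - F(0) = (1/3) - (0) = 1/3.

1/3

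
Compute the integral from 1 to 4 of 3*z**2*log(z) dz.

Integrate by parts once (u = ln z, dv = 3*z**2 dz).
An antiderivative is F(z) = z**3*(3*log(z) - 1)/3.
Then F(4) - F(1) = (-64/3 + 128*log(2)) - (-1/3) = -21 + 128*log(2).

-21 + 128*log(2)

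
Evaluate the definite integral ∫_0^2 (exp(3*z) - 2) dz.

-13/3 + exp(6)/3

An antiderivative is F(z) = exp(3*z)/3 - 2*z.
Then F(2) - F(0) = (-4 + exp(6)/3) - (1/3) = -13/3 + exp(6)/3.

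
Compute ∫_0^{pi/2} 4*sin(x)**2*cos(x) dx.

Let u = sin(x), so du = cos(x) dx. When x = 0, u = 0; when x = pi/2, u = 1.
The integral becomes 4·∫ u**2 du from 0 to 1, with antiderivative 4*u**3/3.
Back in x: F(x) = 4*sin(x)**3/3.
Then F(pi/2) - F(0) = (4/3) - (0) = 4/3.

4/3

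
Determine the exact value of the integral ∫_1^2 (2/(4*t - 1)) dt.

An antiderivative is F(t) = log(4*t - 1)/2.
Then F(2) - F(1) = (log(7)/2) - (log(3)/2) = -log(3)/2 + log(7)/2.

-log(3)/2 + log(7)/2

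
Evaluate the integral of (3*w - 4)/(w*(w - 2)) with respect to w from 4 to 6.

Factor the denominator: w**2 - 2*w = w(w - 2).
Partial fractions: (3*w - 4)/(w*(w - 2)) = 2/w + 1/(w - 2).
An antiderivative is F(w) = 2*log(w) + log(w - 2).
Then F(6) - F(4) = (2*log(3) + 4*log(2)) - (log(32)) = log(9/2).

log(9/2)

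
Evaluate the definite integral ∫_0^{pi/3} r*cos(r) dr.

-1/2 + sqrt(3)*pi/6

Integrate by parts once (u = r, dv = cos(r) dr).
An antiderivative is F(r) = r*sin(r) + cos(r).
Then F(pi/3) - F(0) = (1/2 + sqrt(3)*pi/6) - (1) = -1/2 + sqrt(3)*pi/6.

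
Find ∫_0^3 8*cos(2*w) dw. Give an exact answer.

Let u = 2*w, so du = 2 dw. When w = 0, u = 0; when w = 3, u = 6.
The integral becomes 4·∫ cos(u) du from 0 to 6, with antiderivative 4*sin(u).
Back in w: F(w) = 4*sin(2*w).
Then F(3) - F(0) = (4*sin(6)) - (0) = 4*sin(6).

4*sin(6)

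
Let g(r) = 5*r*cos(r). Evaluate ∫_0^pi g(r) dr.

Integrate by parts once (u = r, dv = 5*cos(r) dr).
An antiderivative is F(r) = 5*r*sin(r) + 5*cos(r).
Then F(pi) - F(0) = (-5) - (5) = -10.

-10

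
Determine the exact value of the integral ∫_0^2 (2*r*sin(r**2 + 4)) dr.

Let u = r**2 + 4, so du = 2*r dr. When r = 0, u = 4; when r = 2, u = 8.
The integral becomes ∫ sin(u) du from 4 to 8, with antiderivative -cos(u).
Back in r: F(r) = -cos(r**2 + 4).
Then F(2) - F(0) = (-cos(8)) - (-cos(4)) = cos(4) - cos(8).

cos(4) - cos(8)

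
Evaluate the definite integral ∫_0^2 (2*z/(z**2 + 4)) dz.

log(2)

Let u = z**2 + 4, so du = 2*z dz. When z = 0, u = 4; when z = 2, u = 8.
The integral becomes ∫ 1/u du from 4 to 8, with antiderivative log(u).
Back in z: F(z) = log(z**2 + 4).
Then F(2) - F(0) = (log(8)) - (log(4)) = log(2).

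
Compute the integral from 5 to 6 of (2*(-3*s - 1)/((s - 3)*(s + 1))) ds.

-4*log(3) - log(7) + 6*log(2)

Factor the denominator: s**2 - 2*s - 3 = (s + 1)(s - 3).
Partial fractions: 2*(-3*s - 1)/((s - 3)*(s + 1)) = -1/(s + 1) - 5/(s - 3).
An antiderivative is F(s) = -5*log(s - 3) - log(s + 1).
Then F(6) - F(5) = (-5*log(3) - log(7)) - (-6*log(2) - log(3)) = -4*log(3) - log(7) + 6*log(2).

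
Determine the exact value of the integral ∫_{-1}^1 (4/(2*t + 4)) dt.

log(9)

An antiderivative is F(t) = 2*log(2*t + 4).
Then F(1) - F(-1) = (log(36)) - (log(4)) = log(9).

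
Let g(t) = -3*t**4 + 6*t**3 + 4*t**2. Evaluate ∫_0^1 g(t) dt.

67/30

By the power rule, an antiderivative is F(t) = -3*t**5/5 + 3*t**4/2 + 4*t**3/3.
Then F(1) - F(0) = (67/30) - (0) = 67/30.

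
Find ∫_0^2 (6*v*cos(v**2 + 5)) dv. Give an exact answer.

Let u = v**2 + 5, so du = 2*v dv. When v = 0, u = 5; when v = 2, u = 9.
The integral becomes 3·∫ cos(u) du from 5 to 9, with antiderivative 3*sin(u).
Back in v: F(v) = 3*sin(v**2 + 5).
Then F(2) - F(0) = (3*sin(9)) - (3*sin(5)) = 3*sin(9) - 3*sin(5).

3*sin(9) - 3*sin(5)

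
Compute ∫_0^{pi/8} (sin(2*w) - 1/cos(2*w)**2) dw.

An antiderivative is F(w) = -cos(2*w)/2 - tan(2*w)/2.
Then F(pi/8) - F(0) = (-1/2 - sqrt(2)/4) - (-1/2) = -sqrt(2)/4.

-sqrt(2)/4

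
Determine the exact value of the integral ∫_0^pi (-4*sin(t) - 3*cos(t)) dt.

-8

An antiderivative is F(t) = -3*sin(t) + 4*cos(t).
Then F(pi) - F(0) = (-4) - (4) = -8.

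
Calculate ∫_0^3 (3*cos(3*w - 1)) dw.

sin(1) + sin(8)

Let u = 3*w - 1, so du = 3 dw. When w = 0, u = -1; when w = 3, u = 8.
The integral becomes ∫ cos(u) du from -1 to 8, with antiderivative sin(u).
Back in w: F(w) = sin(3*w - 1).
Then F(3) - F(0) = (sin(8)) - (-sin(1)) = sin(1) + sin(8).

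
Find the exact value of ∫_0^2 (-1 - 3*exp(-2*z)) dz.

-7/2 + 3*exp(-4)/2

An antiderivative is F(z) = -z + 3*exp(-2*z)/2.
Then F(2) - F(0) = (-2 + 3*exp(-4)/2) - (3/2) = -7/2 + 3*exp(-4)/2.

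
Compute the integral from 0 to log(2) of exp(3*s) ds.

7/3

Let u = exp(s), so du = exp(s) ds. When s = 0, u = 1; when s = log(2), u = 2.
The integral becomes ∫ u**2 du from 1 to 2, with antiderivative u**3/3.
Back in s: F(s) = exp(3*s)/3.
Then F(log(2)) - F(0) = (8/3) - (1/3) = 7/3.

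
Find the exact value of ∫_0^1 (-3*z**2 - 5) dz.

By the power rule, an antiderivative is F(z) = -z**3 - 5*z.
Then F(1) - F(0) = (-6) - (0) = -6.

-6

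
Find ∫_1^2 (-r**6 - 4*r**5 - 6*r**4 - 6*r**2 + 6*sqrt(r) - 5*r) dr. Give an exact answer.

-8599/70 + 8*sqrt(2)

By the power rule, an antiderivative is F(r) = -r**7/7 - 2*r**6/3 - 6*r**5/5 + 4*r**(3/2) - 2*r**3 - 5*r**2/2.
Then F(2) - F(1) = (-13162/105 + 8*sqrt(2)) - (-527/210) = -8599/70 + 8*sqrt(2).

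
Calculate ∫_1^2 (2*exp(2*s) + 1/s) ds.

An antiderivative is F(s) = exp(2*s) + log(s).
Then F(2) - F(1) = (log(2) + exp(4)) - (exp(2)) = -exp(2) + log(2) + exp(4).

-exp(2) + log(2) + exp(4)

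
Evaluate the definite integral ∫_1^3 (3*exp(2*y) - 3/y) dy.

An antiderivative is F(y) = 3*exp(2*y)/2 - 3*log(y).
Then F(3) - F(1) = (-log(27) + 3*exp(6)/2) - (3*exp(2)/2) = -3*exp(2)/2 - log(27) + 3*exp(6)/2.

-3*exp(2)/2 - log(27) + 3*exp(6)/2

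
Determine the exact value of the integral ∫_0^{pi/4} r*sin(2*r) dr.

Integrate by parts once (u = r, dv = sin(2*r) dr).
An antiderivative is F(r) = -r*cos(2*r)/2 + sin(2*r)/4.
Then F(pi/4) - F(0) = (1/4) - (0) = 1/4.

1/4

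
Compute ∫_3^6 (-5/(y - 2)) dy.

-10*log(2)

An antiderivative is F(y) = -5*log(y - 2).
Then F(6) - F(3) = (-10*log(2)) - (0) = -10*log(2).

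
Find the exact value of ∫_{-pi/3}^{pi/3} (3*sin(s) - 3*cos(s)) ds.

-3*sqrt(3)

An antiderivative is F(s) = -3*sin(s) - 3*cos(s).
Then F(pi/3) - F(-pi/3) = (-3*sqrt(3)/2 - 3/2) - (-3/2 + 3*sqrt(3)/2) = -3*sqrt(3).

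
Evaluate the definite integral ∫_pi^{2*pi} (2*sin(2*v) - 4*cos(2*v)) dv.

0

An antiderivative is F(v) = -2*sin(2*v) - cos(2*v).
Then F(2*pi) - F(pi) = (-1) - (-1) = 0.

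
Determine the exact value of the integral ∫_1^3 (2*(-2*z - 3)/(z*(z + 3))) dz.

log(4/81)

Factor the denominator: z**2 + 3*z = (z + 3)z.
Partial fractions: 2*(-2*z - 3)/(z*(z + 3)) = -2/(z + 3) - 2/z.
An antiderivative is F(z) = -2*log(z) - 2*log(z + 3).
Then F(3) - F(1) = (-4*log(3) - 2*log(2)) - (-log(16)) = log(4/81).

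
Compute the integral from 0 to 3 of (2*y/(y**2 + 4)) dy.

Let u = y**2 + 4, so du = 2*y dy. When y = 0, u = 4; when y = 3, u = 13.
The integral becomes ∫ 1/u du from 4 to 13, with antiderivative log(u).
Back in y: F(y) = log(y**2 + 4).
Then F(3) - F(0) = (log(13)) - (log(4)) = log(13/4).

log(13/4)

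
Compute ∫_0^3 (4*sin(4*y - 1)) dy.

-cos(11) + cos(1)

Let u = 4*y - 1, so du = 4 dy. When y = 0, u = -1; when y = 3, u = 11.
The integral becomes ∫ sin(u) du from -1 to 11, with antiderivative -cos(u).
Back in y: F(y) = -cos(4*y - 1).
Then F(3) - F(0) = (-cos(11)) - (-cos(1)) = -cos(11) + cos(1).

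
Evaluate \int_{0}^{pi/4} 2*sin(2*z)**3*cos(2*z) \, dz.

1/4

Let u = sin(2*z), so du = 2*cos(2*z) dz. When z = 0, u = 0; when z = pi/4, u = 1.
The integral becomes ∫ u**3 du from 0 to 1, with antiderivative u**4/4.
Back in z: F(z) = sin(2*z)**4/4.
Then F(pi/4) - F(0) = (1/4) - (0) = 1/4.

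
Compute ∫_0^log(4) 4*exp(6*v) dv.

Let u = exp(v), so du = exp(v) dv. When v = 0, u = 1; when v = log(4), u = 4.
The integral becomes 4·∫ u**5 du from 1 to 4, with antiderivative 2*u**6/3.
Back in v: F(v) = 2*exp(6*v)/3.
Then F(log(4)) - F(0) = (8192/3) - (2/3) = 2730.

2730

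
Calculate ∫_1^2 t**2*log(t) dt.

Integrate by parts once (u = ln t, dv = t**2 dt).
An antiderivative is F(t) = t**3*(3*log(t) - 1)/9.
Then F(2) - F(1) = (-8/9 + 8*log(2)/3) - (-1/9) = -7/9 + 8*log(2)/3.

-7/9 + 8*log(2)/3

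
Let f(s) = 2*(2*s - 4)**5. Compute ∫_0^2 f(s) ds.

Let u = 2*s - 4, so du = 2 ds. When s = 0, u = -4; when s = 2, u = 0.
The integral becomes ∫ u**5 du from -4 to 0, with antiderivative u**6/6.
Back in s: F(s) = (2*s - 4)**6/6.
Then F(2) - F(0) = (0) - (2048/3) = -2048/3.

-2048/3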